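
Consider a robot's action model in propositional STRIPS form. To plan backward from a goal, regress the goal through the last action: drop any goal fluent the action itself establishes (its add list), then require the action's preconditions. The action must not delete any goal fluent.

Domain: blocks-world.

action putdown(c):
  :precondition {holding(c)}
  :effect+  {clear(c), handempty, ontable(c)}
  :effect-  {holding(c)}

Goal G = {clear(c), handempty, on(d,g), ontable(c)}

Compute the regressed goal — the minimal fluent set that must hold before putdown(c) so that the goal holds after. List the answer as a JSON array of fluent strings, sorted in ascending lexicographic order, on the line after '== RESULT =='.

Compute (G \ add) ∪ pre:
  G ∩ del = {}  (empty — regression defined)
  G \ add = {clear(c), handempty, on(d,g), ontable(c)} \ {clear(c), handempty, ontable(c)} = {on(d,g)}
  ∪ pre   = {on(d,g)} ∪ {holding(c)}
          = {holding(c), on(d,g)}

== RESULT ==
["holding(c)", "on(d,g)"]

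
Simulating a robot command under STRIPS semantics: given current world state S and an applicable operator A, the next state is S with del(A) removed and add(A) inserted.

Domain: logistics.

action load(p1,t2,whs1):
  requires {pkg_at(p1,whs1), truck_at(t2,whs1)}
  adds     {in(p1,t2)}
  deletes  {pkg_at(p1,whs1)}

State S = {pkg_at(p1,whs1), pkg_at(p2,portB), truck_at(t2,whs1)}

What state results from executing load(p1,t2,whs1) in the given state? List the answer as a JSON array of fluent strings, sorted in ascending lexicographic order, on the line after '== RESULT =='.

Progress:
  pre ⊆ S: {pkg_at(p1,whs1), truck_at(t2,whs1)} ⊆ S  — applicable
  S \ del = {pkg_at(p2,portB), truck_at(t2,whs1)}
  ∪ add   = {in(p1,t2), pkg_at(p2,portB), truck_at(t2,whs1)}

== RESULT ==
["in(p1,t2)", "pkg_at(p2,portB)", "truck_at(t2,whs1)"]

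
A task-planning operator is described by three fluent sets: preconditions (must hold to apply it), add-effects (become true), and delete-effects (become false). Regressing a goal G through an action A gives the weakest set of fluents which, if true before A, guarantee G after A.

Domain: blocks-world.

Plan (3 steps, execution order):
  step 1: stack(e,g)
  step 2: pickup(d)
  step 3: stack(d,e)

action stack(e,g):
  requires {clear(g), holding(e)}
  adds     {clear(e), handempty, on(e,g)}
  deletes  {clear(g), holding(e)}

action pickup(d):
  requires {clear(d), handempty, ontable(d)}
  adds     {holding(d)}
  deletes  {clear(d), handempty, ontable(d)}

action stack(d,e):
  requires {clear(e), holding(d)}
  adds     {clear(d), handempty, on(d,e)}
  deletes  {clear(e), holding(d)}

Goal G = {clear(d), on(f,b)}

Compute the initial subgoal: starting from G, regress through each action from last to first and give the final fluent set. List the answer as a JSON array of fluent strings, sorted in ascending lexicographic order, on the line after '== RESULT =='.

Work backward from the goal:
  through step 3 (stack(d,e)): drop {clear(d)}, keep {on(f,b)}, require {clear(e), holding(d)}
    → {clear(e), holding(d), on(f,b)}
  through step 2 (pickup(d)): drop {holding(d)}, keep {clear(e), on(f,b)}, require {clear(d), handempty, ontable(d)}
    → {clear(d), clear(e), handempty, on(f,b), ontable(d)}
  through step 1 (stack(e,g)): drop {clear(e), handempty}, keep {clear(d), on(f,b), ontable(d)}, require {clear(g), holding(e)}
    → {clear(d), clear(g), holding(e), on(f,b), ontable(d)}

== RESULT ==
["clear(d)", "clear(g)", "holding(e)", "on(f,b)", "ontable(d)"]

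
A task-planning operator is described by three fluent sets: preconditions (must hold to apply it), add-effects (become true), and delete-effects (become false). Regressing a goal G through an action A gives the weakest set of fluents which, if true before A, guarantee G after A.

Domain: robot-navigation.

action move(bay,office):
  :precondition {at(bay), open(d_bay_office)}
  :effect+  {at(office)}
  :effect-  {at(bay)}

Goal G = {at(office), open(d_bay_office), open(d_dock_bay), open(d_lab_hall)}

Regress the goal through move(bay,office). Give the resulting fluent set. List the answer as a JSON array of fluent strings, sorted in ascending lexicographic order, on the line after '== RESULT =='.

Regress:
  G ∩ del = {}  (empty — regression defined)
  G \ add = {at(office), open(d_bay_office), open(d_dock_bay), open(d_lab_hall)} \ {at(office)} = {open(d_bay_office), open(d_dock_bay), open(d_lab_hall)}
  ∪ pre   = {open(d_bay_office), open(d_dock_bay), open(d_lab_hall)} ∪ {at(bay), open(d_bay_office)}
          = {at(bay), open(d_bay_office), open(d_dock_bay), open(d_lab_hall)}

== RESULT ==
["at(bay)", "open(d_bay_office)", "open(d_dock_bay)", "open(d_lab_hall)"]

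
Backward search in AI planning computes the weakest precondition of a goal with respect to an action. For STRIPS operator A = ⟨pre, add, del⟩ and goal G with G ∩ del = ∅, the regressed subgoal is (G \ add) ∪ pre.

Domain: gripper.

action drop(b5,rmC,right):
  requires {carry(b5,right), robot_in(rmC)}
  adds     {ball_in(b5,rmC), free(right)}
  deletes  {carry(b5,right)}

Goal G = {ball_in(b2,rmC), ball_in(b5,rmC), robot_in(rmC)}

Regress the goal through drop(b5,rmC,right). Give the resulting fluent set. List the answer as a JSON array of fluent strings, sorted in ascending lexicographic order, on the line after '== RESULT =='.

Regress:
  G ∩ del = {}  (empty — regression defined)
  G \ add = {ball_in(b2,rmC), ball_in(b5,rmC), robot_in(rmC)} \ {ball_in(b5,rmC), free(right)} = {ball_in(b2,rmC), robot_in(rmC)}
  ∪ pre   = {ball_in(b2,rmC), robot_in(rmC)} ∪ {carry(b5,right), robot_in(rmC)}
          = {ball_in(b2,rmC), carry(b5,right), robot_in(rmC)}

== RESULT ==
["ball_in(b2,rmC)", "carry(b5,right)", "robot_in(rmC)"]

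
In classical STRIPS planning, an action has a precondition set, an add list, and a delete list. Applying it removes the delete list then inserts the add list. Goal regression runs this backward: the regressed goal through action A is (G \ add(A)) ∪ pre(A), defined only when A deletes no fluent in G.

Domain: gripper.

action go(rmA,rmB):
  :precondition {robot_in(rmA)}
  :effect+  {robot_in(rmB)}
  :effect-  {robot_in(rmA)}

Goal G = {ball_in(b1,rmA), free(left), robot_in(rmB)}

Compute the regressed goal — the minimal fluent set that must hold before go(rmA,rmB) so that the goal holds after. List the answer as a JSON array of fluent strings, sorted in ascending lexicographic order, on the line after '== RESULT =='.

Compute (G \ add) ∪ pre:
  G ∩ del = {}  (empty — regression defined)
  G \ add = {ball_in(b1,rmA), free(left), robot_in(rmB)} \ {robot_in(rmB)} = {ball_in(b1,rmA), free(left)}
  ∪ pre   = {ball_in(b1,rmA), free(left)} ∪ {robot_in(rmA)}
          = {ball_in(b1,rmA), free(left), robot_in(rmA)}

== RESULT ==
["ball_in(b1,rmA)", "free(left)", "robot_in(rmA)"]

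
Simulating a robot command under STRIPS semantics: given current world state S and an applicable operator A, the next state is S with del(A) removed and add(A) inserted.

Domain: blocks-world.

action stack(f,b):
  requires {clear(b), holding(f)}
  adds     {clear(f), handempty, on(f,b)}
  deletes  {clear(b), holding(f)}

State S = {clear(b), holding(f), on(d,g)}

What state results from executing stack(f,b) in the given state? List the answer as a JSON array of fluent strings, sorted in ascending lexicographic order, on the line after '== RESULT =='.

Progress:
  pre ⊆ S: {clear(b), holding(f)} ⊆ S  — applicable
  S \ del = {on(d,g)}
  ∪ add   = {clear(f), handempty, on(d,g), on(f,b)}

== RESULT ==
["clear(f)", "handempty", "on(d,g)", "on(f,b)"]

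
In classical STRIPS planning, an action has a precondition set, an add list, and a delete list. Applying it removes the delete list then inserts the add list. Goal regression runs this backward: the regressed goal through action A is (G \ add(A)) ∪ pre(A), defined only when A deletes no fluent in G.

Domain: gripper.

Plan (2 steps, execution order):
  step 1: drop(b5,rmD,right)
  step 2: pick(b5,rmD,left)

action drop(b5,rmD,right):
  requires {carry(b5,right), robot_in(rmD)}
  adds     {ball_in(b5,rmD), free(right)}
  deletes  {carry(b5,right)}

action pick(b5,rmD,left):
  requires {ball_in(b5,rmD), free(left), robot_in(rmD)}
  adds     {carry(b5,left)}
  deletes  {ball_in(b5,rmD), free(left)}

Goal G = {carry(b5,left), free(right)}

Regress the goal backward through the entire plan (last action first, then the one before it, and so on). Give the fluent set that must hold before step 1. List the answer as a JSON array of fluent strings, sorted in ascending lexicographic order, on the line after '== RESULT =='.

Work backward from the goal:
  through step 2 (pick(b5,rmD,left)): drop {carry(b5,left)}, keep {free(right)}, require {ball_in(b5,rmD), free(left), robot_in(rmD)}
    → {ball_in(b5,rmD), free(left), free(right), robot_in(rmD)}
  through step 1 (drop(b5,rmD,right)): drop {ball_in(b5,rmD), free(right)}, keep {free(left), robot_in(rmD)}, require {carry(b5,right), robot_in(rmD)}
    → {carry(b5,right), free(left), robot_in(rmD)}

== RESULT ==
["carry(b5,right)", "free(left)", "robot_in(rmD)"]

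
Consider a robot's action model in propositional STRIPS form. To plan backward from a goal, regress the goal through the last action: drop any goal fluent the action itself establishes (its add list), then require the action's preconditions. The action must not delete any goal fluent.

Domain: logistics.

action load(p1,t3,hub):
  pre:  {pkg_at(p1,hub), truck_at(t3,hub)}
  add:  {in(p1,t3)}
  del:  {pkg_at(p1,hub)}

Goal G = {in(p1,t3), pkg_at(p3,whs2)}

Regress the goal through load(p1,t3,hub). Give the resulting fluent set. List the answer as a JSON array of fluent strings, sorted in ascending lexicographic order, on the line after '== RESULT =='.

Compute (G \ add) ∪ pre:
  G ∩ del = {}  (empty — regression defined)
  G \ add = {in(p1,t3), pkg_at(p3,whs2)} \ {in(p1,t3)} = {pkg_at(p3,whs2)}
  ∪ pre   = {pkg_at(p3,whs2)} ∪ {pkg_at(p1,hub), truck_at(t3,hub)}
          = {pkg_at(p1,hub), pkg_at(p3,whs2), truck_at(t3,hub)}

== RESULT ==
["pkg_at(p1,hub)", "pkg_at(p3,whs2)", "truck_at(t3,hub)"]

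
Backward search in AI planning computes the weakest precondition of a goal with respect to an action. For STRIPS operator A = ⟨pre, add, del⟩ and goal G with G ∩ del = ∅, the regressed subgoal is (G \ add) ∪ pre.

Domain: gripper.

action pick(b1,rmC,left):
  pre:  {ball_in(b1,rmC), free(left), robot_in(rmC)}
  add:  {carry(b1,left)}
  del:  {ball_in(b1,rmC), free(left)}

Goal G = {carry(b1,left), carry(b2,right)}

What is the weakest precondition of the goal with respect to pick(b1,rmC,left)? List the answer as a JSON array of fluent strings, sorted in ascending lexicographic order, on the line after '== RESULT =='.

Compute (G \ add) ∪ pre:
  G ∩ del = {}  (empty — regression defined)
  G \ add = {carry(b1,left), carry(b2,right)} \ {carry(b1,left)} = {carry(b2,right)}
  ∪ pre   = {carry(b2,right)} ∪ {ball_in(b1,rmC), free(left), robot_in(rmC)}
          = {ball_in(b1,rmC), carry(b2,right), free(left), robot_in(rmC)}

== RESULT ==
["ball_in(b1,rmC)", "carry(b2,right)", "free(left)", "robot_in(rmC)"]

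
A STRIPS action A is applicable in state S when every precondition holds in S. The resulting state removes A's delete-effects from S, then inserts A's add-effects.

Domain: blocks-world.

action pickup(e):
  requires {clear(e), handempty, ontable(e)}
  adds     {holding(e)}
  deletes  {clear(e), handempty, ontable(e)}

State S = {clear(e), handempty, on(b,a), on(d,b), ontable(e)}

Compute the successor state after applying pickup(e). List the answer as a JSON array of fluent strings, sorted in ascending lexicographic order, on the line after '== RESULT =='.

Compute (S \ del) ∪ add:
  pre ⊆ S: {clear(e), handempty, ontable(e)} ⊆ S  — applicable
  S \ del = {on(b,a), on(d,b)}
  ∪ add   = {holding(e), on(b,a), on(d,b)}

== RESULT ==
["holding(e)", "on(b,a)", "on(d,b)"]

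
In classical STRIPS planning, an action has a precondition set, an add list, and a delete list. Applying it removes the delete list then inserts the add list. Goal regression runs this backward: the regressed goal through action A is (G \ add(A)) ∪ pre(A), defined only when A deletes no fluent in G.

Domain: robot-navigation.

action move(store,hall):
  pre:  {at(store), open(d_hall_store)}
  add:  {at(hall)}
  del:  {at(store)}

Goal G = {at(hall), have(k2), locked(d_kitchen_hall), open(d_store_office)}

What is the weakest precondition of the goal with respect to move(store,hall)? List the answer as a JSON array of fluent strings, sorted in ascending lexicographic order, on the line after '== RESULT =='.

Regress:
  G ∩ del = {}  (empty — regression defined)
  G \ add = {at(hall), have(k2), locked(d_kitchen_hall), open(d_store_office)} \ {at(hall)} = {have(k2), locked(d_kitchen_hall), open(d_store_office)}
  ∪ pre   = {have(k2), locked(d_kitchen_hall), open(d_store_office)} ∪ {at(store), open(d_hall_store)}
          = {at(store), have(k2), locked(d_kitchen_hall), open(d_hall_store), open(d_store_office)}

== RESULT ==
["at(store)", "have(k2)", "locked(d_kitchen_hall)", "open(d_hall_store)", "open(d_store_office)"]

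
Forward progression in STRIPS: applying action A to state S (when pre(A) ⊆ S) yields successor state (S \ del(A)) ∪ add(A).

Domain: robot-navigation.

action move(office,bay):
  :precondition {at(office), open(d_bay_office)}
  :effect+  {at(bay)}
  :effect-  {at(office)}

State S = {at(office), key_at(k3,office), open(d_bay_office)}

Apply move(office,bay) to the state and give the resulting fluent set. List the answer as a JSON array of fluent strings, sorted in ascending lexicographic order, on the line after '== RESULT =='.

Progress:
  pre ⊆ S: {at(office), open(d_bay_office)} ⊆ S  — applicable
  S \ del = {key_at(k3,office), open(d_bay_office)}
  ∪ add   = {at(bay), key_at(k3,office), open(d_bay_office)}

== RESULT ==
["at(bay)", "key_at(k3,office)", "open(d_bay_office)"]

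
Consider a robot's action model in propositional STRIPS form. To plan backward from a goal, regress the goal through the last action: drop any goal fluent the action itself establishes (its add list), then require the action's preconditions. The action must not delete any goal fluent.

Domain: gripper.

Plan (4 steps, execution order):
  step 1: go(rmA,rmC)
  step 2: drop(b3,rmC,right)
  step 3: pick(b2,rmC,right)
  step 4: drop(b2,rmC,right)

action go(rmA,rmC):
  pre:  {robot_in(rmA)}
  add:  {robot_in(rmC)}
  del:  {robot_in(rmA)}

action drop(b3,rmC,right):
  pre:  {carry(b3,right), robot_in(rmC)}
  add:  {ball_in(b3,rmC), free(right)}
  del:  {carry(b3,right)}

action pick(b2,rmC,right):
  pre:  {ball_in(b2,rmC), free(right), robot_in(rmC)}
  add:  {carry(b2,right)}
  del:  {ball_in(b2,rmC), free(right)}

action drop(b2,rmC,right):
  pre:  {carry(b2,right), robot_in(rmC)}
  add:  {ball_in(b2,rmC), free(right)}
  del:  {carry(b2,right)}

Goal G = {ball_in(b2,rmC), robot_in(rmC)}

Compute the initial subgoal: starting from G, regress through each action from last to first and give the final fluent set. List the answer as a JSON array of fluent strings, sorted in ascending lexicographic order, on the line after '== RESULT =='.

Work backward from the goal:
  through step 4 (drop(b2,rmC,right)): drop {ball_in(b2,rmC)}, keep {robot_in(rmC)}, require {carry(b2,right), robot_in(rmC)}
    → {carry(b2,right), robot_in(rmC)}
  through step 3 (pick(b2,rmC,right)): drop {carry(b2,right)}, keep {robot_in(rmC)}, require {ball_in(b2,rmC), free(right), robot_in(rmC)}
    → {ball_in(b2,rmC), free(right), robot_in(rmC)}
  through step 2 (drop(b3,rmC,right)): drop {free(right)}, keep {ball_in(b2,rmC), robot_in(rmC)}, require {carry(b3,right), robot_in(rmC)}
    → {ball_in(b2,rmC), carry(b3,right), robot_in(rmC)}
  through step 1 (go(rmA,rmC)): drop {robot_in(rmC)}, keep {ball_in(b2,rmC), carry(b3,right)}, require {robot_in(rmA)}
    → {ball_in(b2,rmC), carry(b3,right), robot_in(rmA)}

== RESULT ==
["ball_in(b2,rmC)", "carry(b3,right)", "robot_in(rmA)"]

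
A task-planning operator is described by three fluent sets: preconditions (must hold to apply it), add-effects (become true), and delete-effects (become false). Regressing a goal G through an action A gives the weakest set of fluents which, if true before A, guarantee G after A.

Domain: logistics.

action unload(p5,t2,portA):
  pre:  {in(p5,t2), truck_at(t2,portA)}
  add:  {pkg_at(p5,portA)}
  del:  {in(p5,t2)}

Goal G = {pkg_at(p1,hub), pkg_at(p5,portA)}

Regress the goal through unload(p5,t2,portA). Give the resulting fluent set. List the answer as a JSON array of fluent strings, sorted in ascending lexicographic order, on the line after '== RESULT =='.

Regress:
  G ∩ del = {}  (empty — regression defined)
  G \ add = {pkg_at(p1,hub), pkg_at(p5,portA)} \ {pkg_at(p5,portA)} = {pkg_at(p1,hub)}
  ∪ pre   = {pkg_at(p1,hub)} ∪ {in(p5,t2), truck_at(t2,portA)}
          = {in(p5,t2), pkg_at(p1,hub), truck_at(t2,portA)}

== RESULT ==
["in(p5,t2)", "pkg_at(p1,hub)", "truck_at(t2,portA)"]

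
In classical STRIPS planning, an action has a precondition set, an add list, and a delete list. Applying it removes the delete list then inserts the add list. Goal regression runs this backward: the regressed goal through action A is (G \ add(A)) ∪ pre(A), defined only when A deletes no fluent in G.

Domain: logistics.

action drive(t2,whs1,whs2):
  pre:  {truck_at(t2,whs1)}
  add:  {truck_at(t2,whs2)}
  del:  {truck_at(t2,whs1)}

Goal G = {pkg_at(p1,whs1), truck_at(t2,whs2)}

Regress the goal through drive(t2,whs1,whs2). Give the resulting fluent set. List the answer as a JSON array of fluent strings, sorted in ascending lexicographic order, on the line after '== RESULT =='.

Compute (G \ add) ∪ pre:
  G ∩ del = {}  (empty — regression defined)
  G \ add = {pkg_at(p1,whs1), truck_at(t2,whs2)} \ {truck_at(t2,whs2)} = {pkg_at(p1,whs1)}
  ∪ pre   = {pkg_at(p1,whs1)} ∪ {truck_at(t2,whs1)}
          = {pkg_at(p1,whs1), truck_at(t2,whs1)}

== RESULT ==
["pkg_at(p1,whs1)", "truck_at(t2,whs1)"]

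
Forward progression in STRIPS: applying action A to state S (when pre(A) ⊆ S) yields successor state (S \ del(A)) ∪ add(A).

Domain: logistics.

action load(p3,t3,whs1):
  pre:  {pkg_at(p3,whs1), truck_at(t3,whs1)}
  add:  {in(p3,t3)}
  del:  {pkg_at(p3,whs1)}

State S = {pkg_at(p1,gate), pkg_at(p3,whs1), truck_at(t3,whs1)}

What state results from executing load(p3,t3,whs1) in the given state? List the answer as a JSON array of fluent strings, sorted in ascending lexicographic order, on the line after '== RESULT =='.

Compute (S \ del) ∪ add:
  pre ⊆ S: {pkg_at(p3,whs1), truck_at(t3,whs1)} ⊆ S  — applicable
  S \ del = {pkg_at(p1,gate), truck_at(t3,whs1)}
  ∪ add   = {in(p3,t3), pkg_at(p1,gate), truck_at(t3,whs1)}

== RESULT ==
["in(p3,t3)", "pkg_at(p1,gate)", "truck_at(t3,whs1)"]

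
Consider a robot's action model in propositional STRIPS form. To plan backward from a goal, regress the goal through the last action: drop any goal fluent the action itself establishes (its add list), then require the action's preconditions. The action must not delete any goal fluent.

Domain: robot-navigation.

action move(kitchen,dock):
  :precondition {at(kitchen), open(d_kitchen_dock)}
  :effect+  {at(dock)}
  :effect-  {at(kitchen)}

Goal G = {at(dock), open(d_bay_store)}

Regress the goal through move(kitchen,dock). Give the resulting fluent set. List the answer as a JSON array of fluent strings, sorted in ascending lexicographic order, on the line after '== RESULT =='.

Regress:
  G ∩ del = {}  (empty — regression defined)
  G \ add = {at(dock), open(d_bay_store)} \ {at(dock)} = {open(d_bay_store)}
  ∪ pre   = {open(d_bay_store)} ∪ {at(kitchen), open(d_kitchen_dock)}
          = {at(kitchen), open(d_bay_store), open(d_kitchen_dock)}

== RESULT ==
["at(kitchen)", "open(d_bay_store)", "open(d_kitchen_dock)"]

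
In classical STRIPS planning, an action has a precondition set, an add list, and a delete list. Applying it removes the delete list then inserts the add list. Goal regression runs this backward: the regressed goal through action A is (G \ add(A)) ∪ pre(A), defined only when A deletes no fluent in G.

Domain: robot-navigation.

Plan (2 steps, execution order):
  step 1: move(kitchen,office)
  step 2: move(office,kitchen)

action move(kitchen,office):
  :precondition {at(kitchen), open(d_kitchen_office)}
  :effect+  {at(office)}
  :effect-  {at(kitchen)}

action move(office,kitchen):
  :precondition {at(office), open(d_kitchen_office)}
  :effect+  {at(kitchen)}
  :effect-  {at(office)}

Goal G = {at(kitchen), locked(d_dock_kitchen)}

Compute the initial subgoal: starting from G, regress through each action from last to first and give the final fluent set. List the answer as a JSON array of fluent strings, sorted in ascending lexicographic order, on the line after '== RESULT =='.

Work backward from the goal:
  through step 2 (move(office,kitchen)): drop {at(kitchen)}, keep {locked(d_dock_kitchen)}, require {at(office), open(d_kitchen_office)}
    → {at(office), locked(d_dock_kitchen), open(d_kitchen_office)}
  through step 1 (move(kitchen,office)): drop {at(office)}, keep {locked(d_dock_kitchen), open(d_kitchen_office)}, require {at(kitchen), open(d_kitchen_office)}
    → {at(kitchen), locked(d_dock_kitchen), open(d_kitchen_office)}

== RESULT ==
["at(kitchen)", "locked(d_dock_kitchen)", "open(d_kitchen_office)"]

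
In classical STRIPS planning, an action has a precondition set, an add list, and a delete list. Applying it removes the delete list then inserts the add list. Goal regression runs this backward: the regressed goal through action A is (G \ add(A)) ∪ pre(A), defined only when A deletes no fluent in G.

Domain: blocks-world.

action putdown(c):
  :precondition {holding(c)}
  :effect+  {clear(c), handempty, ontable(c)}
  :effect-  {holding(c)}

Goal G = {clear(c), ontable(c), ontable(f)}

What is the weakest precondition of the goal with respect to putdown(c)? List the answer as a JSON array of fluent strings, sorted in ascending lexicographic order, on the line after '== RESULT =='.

Compute (G \ add) ∪ pre:
  G ∩ del = {}  (empty — regression defined)
  G \ add = {clear(c), ontable(c), ontable(f)} \ {clear(c), handempty, ontable(c)} = {ontable(f)}
  ∪ pre   = {ontable(f)} ∪ {holding(c)}
          = {holding(c), ontable(f)}

== RESULT ==
["holding(c)", "ontable(f)"]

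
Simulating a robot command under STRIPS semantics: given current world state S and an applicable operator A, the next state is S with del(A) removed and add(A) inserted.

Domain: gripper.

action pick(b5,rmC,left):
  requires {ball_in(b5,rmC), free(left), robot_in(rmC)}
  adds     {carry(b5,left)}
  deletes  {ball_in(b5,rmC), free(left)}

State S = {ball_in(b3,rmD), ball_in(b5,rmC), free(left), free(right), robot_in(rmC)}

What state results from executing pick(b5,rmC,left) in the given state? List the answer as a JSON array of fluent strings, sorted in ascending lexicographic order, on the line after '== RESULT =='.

Progress:
  pre ⊆ S: {ball_in(b5,rmC), free(left), robot_in(rmC)} ⊆ S  — applicable
  S \ del = {ball_in(b3,rmD), free(right), robot_in(rmC)}
  ∪ add   = {ball_in(b3,rmD), carry(b5,left), free(right), robot_in(rmC)}

== RESULT ==
["ball_in(b3,rmD)", "carry(b5,left)", "free(right)", "robot_in(rmC)"]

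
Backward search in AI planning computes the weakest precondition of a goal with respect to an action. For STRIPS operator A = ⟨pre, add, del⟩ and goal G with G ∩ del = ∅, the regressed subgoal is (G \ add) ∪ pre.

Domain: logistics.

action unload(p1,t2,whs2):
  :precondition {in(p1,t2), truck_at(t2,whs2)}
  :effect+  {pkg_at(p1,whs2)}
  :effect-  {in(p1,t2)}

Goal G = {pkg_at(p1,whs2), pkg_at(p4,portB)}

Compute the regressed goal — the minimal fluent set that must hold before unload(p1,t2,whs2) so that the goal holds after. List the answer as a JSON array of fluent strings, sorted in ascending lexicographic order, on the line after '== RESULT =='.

Compute (G \ add) ∪ pre:
  G ∩ del = {}  (empty — regression defined)
  G \ add = {pkg_at(p1,whs2), pkg_at(p4,portB)} \ {pkg_at(p1,whs2)} = {pkg_at(p4,portB)}
  ∪ pre   = {pkg_at(p4,portB)} ∪ {in(p1,t2), truck_at(t2,whs2)}
          = {in(p1,t2), pkg_at(p4,portB), truck_at(t2,whs2)}

== RESULT ==
["in(p1,t2)", "pkg_at(p4,portB)", "truck_at(t2,whs2)"]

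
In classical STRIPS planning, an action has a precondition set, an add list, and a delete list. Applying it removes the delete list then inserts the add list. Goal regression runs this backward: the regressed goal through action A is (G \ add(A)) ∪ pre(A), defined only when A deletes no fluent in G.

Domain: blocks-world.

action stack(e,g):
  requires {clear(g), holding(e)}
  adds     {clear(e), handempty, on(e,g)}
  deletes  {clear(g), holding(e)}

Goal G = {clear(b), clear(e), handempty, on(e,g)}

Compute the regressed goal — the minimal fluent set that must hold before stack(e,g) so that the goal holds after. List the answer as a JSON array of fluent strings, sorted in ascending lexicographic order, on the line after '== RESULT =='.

Regress:
  G ∩ del = {}  (empty — regression defined)
  G \ add = {clear(b), clear(e), handempty, on(e,g)} \ {clear(e), handempty, on(e,g)} = {clear(b)}
  ∪ pre   = {clear(b)} ∪ {clear(g), holding(e)}
          = {clear(b), clear(g), holding(e)}

== RESULT ==
["clear(b)", "clear(g)", "holding(e)"]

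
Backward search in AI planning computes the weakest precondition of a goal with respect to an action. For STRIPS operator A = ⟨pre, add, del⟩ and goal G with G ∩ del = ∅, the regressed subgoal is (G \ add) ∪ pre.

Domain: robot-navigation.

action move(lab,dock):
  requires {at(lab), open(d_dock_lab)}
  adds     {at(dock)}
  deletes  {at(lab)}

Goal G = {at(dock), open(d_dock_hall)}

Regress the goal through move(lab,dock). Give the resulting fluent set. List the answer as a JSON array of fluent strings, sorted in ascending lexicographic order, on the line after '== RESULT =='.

Compute (G \ add) ∪ pre:
  G ∩ del = {}  (empty — regression defined)
  G \ add = {at(dock), open(d_dock_hall)} \ {at(dock)} = {open(d_dock_hall)}
  ∪ pre   = {open(d_dock_hall)} ∪ {at(lab), open(d_dock_lab)}
          = {at(lab), open(d_dock_hall), open(d_dock_lab)}

== RESULT ==
["at(lab)", "open(d_dock_hall)", "open(d_dock_lab)"]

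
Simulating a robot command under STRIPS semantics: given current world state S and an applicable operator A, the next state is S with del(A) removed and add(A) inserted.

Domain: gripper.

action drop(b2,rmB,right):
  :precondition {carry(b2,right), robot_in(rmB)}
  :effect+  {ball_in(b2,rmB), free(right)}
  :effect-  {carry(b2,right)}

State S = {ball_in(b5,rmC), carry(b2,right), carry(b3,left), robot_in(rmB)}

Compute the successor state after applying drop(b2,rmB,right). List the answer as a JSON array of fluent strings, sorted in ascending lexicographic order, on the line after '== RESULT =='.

Compute (S \ del) ∪ add:
  pre ⊆ S: {carry(b2,right), robot_in(rmB)} ⊆ S  — applicable
  S \ del = {ball_in(b5,rmC), carry(b3,left), robot_in(rmB)}
  ∪ add   = {ball_in(b2,rmB), ball_in(b5,rmC), carry(b3,left), free(right), robot_in(rmB)}

== RESULT ==
["ball_in(b2,rmB)", "ball_in(b5,rmC)", "carry(b3,left)", "free(right)", "robot_in(rmB)"]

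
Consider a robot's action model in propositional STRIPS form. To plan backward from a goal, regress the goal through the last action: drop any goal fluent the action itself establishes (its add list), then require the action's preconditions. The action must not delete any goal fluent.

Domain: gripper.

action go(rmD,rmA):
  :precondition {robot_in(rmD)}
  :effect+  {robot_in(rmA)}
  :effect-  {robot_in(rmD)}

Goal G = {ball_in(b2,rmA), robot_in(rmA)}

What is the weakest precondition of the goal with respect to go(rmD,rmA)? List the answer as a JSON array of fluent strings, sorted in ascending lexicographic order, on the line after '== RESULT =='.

Regress:
  G ∩ del = {}  (empty — regression defined)
  G \ add = {ball_in(b2,rmA), robot_in(rmA)} \ {robot_in(rmA)} = {ball_in(b2,rmA)}
  ∪ pre   = {ball_in(b2,rmA)} ∪ {robot_in(rmD)}
          = {ball_in(b2,rmA), robot_in(rmD)}

== RESULT ==
["ball_in(b2,rmA)", "robot_in(rmD)"]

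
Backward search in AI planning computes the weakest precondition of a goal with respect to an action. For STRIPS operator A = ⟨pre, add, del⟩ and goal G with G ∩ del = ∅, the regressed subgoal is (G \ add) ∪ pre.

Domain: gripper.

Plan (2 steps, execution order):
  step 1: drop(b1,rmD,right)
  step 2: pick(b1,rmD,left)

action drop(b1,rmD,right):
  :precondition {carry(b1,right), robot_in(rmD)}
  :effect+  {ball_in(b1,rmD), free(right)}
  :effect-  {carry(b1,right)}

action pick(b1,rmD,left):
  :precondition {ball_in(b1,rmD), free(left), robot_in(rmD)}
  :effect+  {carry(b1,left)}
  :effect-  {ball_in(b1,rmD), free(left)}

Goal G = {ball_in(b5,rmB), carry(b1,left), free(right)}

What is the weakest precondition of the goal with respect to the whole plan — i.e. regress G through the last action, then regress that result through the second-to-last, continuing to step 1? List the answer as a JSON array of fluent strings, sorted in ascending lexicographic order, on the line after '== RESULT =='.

Regress step by step:
  through step 2 (pick(b1,rmD,left)): drop {carry(b1,left)}, keep {ball_in(b5,rmB), free(right)}, require {ball_in(b1,rmD), free(left), robot_in(rmD)}
    → {ball_in(b1,rmD), ball_in(b5,rmB), free(left), free(right), robot_in(rmD)}
  through step 1 (drop(b1,rmD,right)): drop {ball_in(b1,rmD), free(right)}, keep {ball_in(b5,rmB), free(left), robot_in(rmD)}, require {carry(b1,right), robot_in(rmD)}
    → {ball_in(b5,rmB), carry(b1,right), free(left), robot_in(rmD)}

== RESULT ==
["ball_in(b5,rmB)", "carry(b1,right)", "free(left)", "robot_in(rmD)"]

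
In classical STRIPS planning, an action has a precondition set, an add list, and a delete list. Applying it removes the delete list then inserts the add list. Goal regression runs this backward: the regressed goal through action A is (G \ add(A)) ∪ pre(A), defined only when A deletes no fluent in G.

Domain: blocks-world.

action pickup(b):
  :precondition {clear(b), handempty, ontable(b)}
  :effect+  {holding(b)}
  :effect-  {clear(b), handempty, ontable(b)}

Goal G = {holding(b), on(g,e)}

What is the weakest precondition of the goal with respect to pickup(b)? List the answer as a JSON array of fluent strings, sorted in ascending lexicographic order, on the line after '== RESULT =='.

Compute (G \ add) ∪ pre:
  G ∩ del = {}  (empty — regression defined)
  G \ add = {holding(b), on(g,e)} \ {holding(b)} = {on(g,e)}
  ∪ pre   = {on(g,e)} ∪ {clear(b), handempty, ontable(b)}
          = {clear(b), handempty, on(g,e), ontable(b)}

== RESULT ==
["clear(b)", "handempty", "on(g,e)", "ontable(b)"]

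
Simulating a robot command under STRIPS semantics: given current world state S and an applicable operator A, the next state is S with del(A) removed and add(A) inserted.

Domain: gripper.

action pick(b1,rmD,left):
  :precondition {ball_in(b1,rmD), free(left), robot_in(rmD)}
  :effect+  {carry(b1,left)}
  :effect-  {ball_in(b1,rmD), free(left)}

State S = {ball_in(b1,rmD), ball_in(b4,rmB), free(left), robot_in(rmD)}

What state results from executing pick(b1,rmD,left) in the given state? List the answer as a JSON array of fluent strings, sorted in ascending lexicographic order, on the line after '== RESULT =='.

Compute (S \ del) ∪ add:
  pre ⊆ S: {ball_in(b1,rmD), free(left), robot_in(rmD)} ⊆ S  — applicable
  S \ del = {ball_in(b4,rmB), robot_in(rmD)}
  ∪ add   = {ball_in(b4,rmB), carry(b1,left), robot_in(rmD)}

== RESULT ==
["ball_in(b4,rmB)", "carry(b1,left)", "robot_in(rmD)"]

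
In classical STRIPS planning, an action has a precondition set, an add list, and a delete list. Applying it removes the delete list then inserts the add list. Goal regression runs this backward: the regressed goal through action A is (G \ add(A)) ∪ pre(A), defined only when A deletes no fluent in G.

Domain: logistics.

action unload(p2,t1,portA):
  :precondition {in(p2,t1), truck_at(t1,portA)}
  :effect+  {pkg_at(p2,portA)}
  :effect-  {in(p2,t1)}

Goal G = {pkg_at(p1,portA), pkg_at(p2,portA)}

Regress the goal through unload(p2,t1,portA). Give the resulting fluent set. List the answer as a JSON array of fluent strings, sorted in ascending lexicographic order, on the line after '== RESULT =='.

Regress:
  G ∩ del = {}  (empty — regression defined)
  G \ add = {pkg_at(p1,portA), pkg_at(p2,portA)} \ {pkg_at(p2,portA)} = {pkg_at(p1,portA)}
  ∪ pre   = {pkg_at(p1,portA)} ∪ {in(p2,t1), truck_at(t1,portA)}
          = {in(p2,t1), pkg_at(p1,portA), truck_at(t1,portA)}

== RESULT ==
["in(p2,t1)", "pkg_at(p1,portA)", "truck_at(t1,portA)"]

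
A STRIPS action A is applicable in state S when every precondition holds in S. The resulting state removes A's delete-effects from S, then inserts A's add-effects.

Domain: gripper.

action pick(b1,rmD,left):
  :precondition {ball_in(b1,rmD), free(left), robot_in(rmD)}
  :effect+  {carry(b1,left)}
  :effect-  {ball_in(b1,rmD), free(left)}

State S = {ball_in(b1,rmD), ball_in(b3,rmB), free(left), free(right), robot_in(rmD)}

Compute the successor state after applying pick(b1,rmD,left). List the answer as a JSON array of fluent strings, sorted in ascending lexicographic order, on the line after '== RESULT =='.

Progress:
  pre ⊆ S: {ball_in(b1,rmD), free(left), robot_in(rmD)} ⊆ S  — applicable
  S \ del = {ball_in(b3,rmB), free(right), robot_in(rmD)}
  ∪ add   = {ball_in(b3,rmB), carry(b1,left), free(right), robot_in(rmD)}

== RESULT ==
["ball_in(b3,rmB)", "carry(b1,left)", "free(right)", "robot_in(rmD)"]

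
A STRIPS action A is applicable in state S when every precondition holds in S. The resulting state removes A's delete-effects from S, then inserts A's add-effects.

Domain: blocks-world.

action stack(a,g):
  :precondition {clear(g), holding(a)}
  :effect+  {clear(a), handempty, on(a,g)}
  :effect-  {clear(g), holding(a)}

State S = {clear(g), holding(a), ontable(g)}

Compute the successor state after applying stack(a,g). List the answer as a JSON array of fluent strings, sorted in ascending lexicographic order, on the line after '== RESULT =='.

Progress:
  pre ⊆ S: {clear(g), holding(a)} ⊆ S  — applicable
  S \ del = {ontable(g)}
  ∪ add   = {clear(a), handempty, on(a,g), ontable(g)}

== RESULT ==
["clear(a)", "handempty", "on(a,g)", "ontable(g)"]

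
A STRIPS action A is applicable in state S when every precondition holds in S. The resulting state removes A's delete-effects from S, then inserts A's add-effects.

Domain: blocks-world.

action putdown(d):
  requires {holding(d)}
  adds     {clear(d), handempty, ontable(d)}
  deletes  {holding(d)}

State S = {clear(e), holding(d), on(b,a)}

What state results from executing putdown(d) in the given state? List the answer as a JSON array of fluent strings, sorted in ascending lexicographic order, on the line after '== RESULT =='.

Compute (S \ del) ∪ add:
  pre ⊆ S: {holding(d)} ⊆ S  — applicable
  S \ del = {clear(e), on(b,a)}
  ∪ add   = {clear(d), clear(e), handempty, on(b,a), ontable(d)}

== RESULT ==
["clear(d)", "clear(e)", "handempty", "on(b,a)", "ontable(d)"]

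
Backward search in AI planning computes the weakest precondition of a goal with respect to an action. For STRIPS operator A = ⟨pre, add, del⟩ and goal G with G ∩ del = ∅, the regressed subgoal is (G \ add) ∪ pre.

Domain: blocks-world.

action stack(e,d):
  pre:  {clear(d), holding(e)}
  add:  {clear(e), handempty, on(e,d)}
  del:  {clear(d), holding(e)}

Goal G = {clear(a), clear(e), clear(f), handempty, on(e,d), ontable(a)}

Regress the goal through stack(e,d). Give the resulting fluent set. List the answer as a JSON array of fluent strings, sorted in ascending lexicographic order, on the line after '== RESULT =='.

Regress:
  G ∩ del = {}  (empty — regression defined)
  G \ add = {clear(a), clear(e), clear(f), handempty, on(e,d), ontable(a)} \ {clear(e), handempty, on(e,d)} = {clear(a), clear(f), ontable(a)}
  ∪ pre   = {clear(a), clear(f), ontable(a)} ∪ {clear(d), holding(e)}
          = {clear(a), clear(d), clear(f), holding(e), ontable(a)}

== RESULT ==
["clear(a)", "clear(d)", "clear(f)", "holding(e)", "ontable(a)"]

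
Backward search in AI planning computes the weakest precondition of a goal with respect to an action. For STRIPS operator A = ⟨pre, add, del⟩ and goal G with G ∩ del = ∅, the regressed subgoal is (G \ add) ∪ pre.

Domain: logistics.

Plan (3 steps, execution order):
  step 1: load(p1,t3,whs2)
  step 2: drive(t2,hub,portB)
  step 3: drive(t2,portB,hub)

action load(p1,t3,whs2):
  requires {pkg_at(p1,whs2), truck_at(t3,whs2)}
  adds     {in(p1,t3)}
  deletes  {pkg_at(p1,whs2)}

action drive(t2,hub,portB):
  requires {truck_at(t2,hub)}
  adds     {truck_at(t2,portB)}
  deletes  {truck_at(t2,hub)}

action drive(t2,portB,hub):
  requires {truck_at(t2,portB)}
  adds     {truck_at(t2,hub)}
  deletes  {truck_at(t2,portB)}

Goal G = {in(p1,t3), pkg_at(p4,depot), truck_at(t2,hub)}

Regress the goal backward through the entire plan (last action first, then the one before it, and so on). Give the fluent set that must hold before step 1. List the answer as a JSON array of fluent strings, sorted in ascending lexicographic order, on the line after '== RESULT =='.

Regress step by step:
  through step 3 (drive(t2,portB,hub)): drop {truck_at(t2,hub)}, keep {in(p1,t3), pkg_at(p4,depot)}, require {truck_at(t2,portB)}
    → {in(p1,t3), pkg_at(p4,depot), truck_at(t2,portB)}
  through step 2 (drive(t2,hub,portB)): drop {truck_at(t2,portB)}, keep {in(p1,t3), pkg_at(p4,depot)}, require {truck_at(t2,hub)}
    → {in(p1,t3), pkg_at(p4,depot), truck_at(t2,hub)}
  through step 1 (load(p1,t3,whs2)): drop {in(p1,t3)}, keep {pkg_at(p4,depot), truck_at(t2,hub)}, require {pkg_at(p1,whs2), truck_at(t3,whs2)}
    → {pkg_at(p1,whs2), pkg_at(p4,depot), truck_at(t2,hub), truck_at(t3,whs2)}

== RESULT ==
["pkg_at(p1,whs2)", "pkg_at(p4,depot)", "truck_at(t2,hub)", "truck_at(t3,whs2)"]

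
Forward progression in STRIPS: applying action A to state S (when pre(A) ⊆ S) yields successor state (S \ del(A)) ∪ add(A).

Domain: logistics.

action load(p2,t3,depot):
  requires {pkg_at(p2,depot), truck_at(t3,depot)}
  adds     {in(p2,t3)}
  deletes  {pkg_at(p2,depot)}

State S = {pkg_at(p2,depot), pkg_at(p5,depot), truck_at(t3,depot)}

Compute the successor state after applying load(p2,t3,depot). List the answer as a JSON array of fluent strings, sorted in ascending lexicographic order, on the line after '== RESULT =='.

Compute (S \ del) ∪ add:
  pre ⊆ S: {pkg_at(p2,depot), truck_at(t3,depot)} ⊆ S  — applicable
  S \ del = {pkg_at(p5,depot), truck_at(t3,depot)}
  ∪ add   = {in(p2,t3), pkg_at(p5,depot), truck_at(t3,depot)}

== RESULT ==
["in(p2,t3)", "pkg_at(p5,depot)", "truck_at(t3,depot)"]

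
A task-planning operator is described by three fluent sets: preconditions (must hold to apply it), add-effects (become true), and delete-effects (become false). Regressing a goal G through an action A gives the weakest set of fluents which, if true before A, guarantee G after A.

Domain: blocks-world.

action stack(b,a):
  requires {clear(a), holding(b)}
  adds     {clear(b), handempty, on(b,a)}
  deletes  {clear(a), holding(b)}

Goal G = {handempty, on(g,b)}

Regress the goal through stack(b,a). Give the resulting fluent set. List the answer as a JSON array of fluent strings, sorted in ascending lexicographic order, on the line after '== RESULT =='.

Regress:
  G ∩ del = {}  (empty — regression defined)
  G \ add = {handempty, on(g,b)} \ {clear(b), handempty, on(b,a)} = {on(g,b)}
  ∪ pre   = {on(g,b)} ∪ {clear(a), holding(b)}
          = {clear(a), holding(b), on(g,b)}

== RESULT ==
["clear(a)", "holding(b)", "on(g,b)"]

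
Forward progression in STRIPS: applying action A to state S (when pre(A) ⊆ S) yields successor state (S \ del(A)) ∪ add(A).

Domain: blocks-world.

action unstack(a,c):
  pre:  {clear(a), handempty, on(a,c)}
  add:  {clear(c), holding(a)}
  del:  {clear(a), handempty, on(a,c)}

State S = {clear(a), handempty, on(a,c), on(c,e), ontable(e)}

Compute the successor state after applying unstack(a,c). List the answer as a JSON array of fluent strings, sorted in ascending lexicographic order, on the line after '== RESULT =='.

Progress:
  pre ⊆ S: {clear(a), handempty, on(a,c)} ⊆ S  — applicable
  S \ del = {on(c,e), ontable(e)}
  ∪ add   = {clear(c), holding(a), on(c,e), ontable(e)}

== RESULT ==
["clear(c)", "holding(a)", "on(c,e)", "ontable(e)"]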